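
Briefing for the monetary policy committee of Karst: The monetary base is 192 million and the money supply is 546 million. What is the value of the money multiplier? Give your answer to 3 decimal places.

The money multiplier is m = M / MB = 546 / 192 = 2.84375.

2.844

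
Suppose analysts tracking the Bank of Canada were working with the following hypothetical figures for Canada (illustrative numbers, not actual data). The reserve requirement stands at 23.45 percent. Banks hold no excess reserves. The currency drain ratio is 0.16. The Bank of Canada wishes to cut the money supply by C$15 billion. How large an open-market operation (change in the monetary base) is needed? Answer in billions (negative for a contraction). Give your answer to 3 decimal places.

The money multiplier is m = (1 + c) / (rr + c) = (1 + 0.16) / (0.2345 + 0.16) ≈ 2.940431.
ΔMB = ΔM / m = (−15) / 2.940431 ≈ -5.1013 billion.

-5.101 billion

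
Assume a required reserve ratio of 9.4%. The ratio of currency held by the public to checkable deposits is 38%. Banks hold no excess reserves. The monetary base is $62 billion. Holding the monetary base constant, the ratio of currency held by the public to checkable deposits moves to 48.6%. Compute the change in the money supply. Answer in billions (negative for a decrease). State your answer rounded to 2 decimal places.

Initially m₁ = (1 + 0.38) / (0.094 + 0.38) ≈ 2.91139, so M₁ = 2.91139 × 62 ≈ 180.5062 billion.
After the change m₂ = (1 + 0.486) / (0.094 + 0.486) ≈ 2.56207, so M₂ = 2.56207 × 62 ≈ 158.8483 billion.
ΔM = M₂ − M₁ = 158.8483 − 180.5062 = -21.6579 billion.

-21.66 billion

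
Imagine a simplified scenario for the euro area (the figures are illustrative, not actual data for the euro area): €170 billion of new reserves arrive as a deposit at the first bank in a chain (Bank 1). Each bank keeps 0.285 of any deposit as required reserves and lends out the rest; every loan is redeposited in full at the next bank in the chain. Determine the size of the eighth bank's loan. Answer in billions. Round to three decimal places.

Each bank lends a fraction (1 − rr) = 0.7150 of the deposit it receives, so Bank 8 receives 170·0.7150^7 and lends 170·0.7150^8 ≈ 11.6117 billion.

€11.612 billion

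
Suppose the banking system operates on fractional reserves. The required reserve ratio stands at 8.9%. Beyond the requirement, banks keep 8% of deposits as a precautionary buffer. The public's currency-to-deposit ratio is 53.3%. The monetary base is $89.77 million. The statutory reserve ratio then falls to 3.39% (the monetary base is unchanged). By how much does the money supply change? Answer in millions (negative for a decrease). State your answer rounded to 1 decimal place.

Initially m₁ = (1 + 0.533) / (0.089 + 0.08 + 0.533) ≈ 2.1838, so M₁ = 2.1838 × 89.77 ≈ 196.0397 million.
After the change m₂ = (1 + 0.533) / (0.0339 + 0.08 + 0.533) ≈ 2.3698, so M₂ = 2.3698 × 89.77 ≈ 212.7369 million.
ΔM = M₂ − M₁ = 212.7369 − 196.0397 = 16.6972 million.

$16.7 million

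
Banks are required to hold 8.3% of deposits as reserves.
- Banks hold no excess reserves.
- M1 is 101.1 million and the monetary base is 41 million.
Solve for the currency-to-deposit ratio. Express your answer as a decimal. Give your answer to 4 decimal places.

Using m = M/MB = 101.1/41 ≈ 2.465854. From m = (1 + c)/(c + rr + e), rearranging gives 1 + c = m·(c + rr + e), so c·(1 − m) = m·(rr + e) − 1.
Hence c = [m·(rr + e) − 1]/(1 − m) = [2.465854 × (0.083 + 0) − 1] / (1 − 2.465854) ≈ 0.542574.

0.5426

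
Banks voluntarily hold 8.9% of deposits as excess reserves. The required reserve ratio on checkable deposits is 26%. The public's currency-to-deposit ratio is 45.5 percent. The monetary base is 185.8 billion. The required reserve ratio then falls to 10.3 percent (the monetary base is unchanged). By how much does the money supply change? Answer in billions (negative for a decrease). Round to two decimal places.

Initially m₁ = (1 + 0.455) / (0.26 + 0.089 + 0.455) ≈ 1.809701, so M₁ = 1.809701 × 185.8 ≈ 336.2424 billion.
After the change m₂ = (1 + 0.455) / (0.103 + 0.089 + 0.455) ≈ 2.248841, so M₂ = 2.248841 × 185.8 ≈ 417.8347 billion.
ΔM = M₂ − M₁ = 417.8347 − 336.2424 = 81.5923 billion.

81.59 billion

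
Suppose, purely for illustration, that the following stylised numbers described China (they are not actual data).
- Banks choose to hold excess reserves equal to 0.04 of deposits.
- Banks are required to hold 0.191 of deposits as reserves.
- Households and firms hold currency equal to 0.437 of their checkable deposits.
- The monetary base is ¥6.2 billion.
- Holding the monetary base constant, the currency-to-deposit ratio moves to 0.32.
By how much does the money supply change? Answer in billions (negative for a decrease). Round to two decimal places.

¥1.52 billion

Initially m₁ = (1 + 0.437) / (0.191 + 0.04 + 0.437) ≈ 2.1512, so M₁ = 2.1512 × 6.2 ≈ 13.3374 billion.
After the change m₂ = (1 + 0.32) / (0.191 + 0.04 + 0.32) ≈ 2.3956, so M₂ = 2.3956 × 6.2 ≈ 14.8527 billion.
ΔM = M₂ − M₁ = 14.8527 − 13.3374 = 1.5153 billion.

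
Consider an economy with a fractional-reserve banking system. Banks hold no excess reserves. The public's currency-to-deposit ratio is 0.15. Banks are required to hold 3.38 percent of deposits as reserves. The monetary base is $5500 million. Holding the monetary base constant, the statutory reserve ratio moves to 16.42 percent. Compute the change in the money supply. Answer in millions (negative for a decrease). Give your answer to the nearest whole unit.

Initially m₁ = (1 + 0.15) / (0.0338 + 0.15) ≈ 6.25680, so M₁ = 6.25680 × 5500 = 34412.4 million.
After the change m₂ = (1 + 0.15) / (0.1642 + 0.15) ≈ 3.66009, so M₂ = 3.66009 × 5500 = 20130.495 million.
ΔM = M₂ − M₁ = 20130.495 − 34412.4 = -14281.905 million.

-14282 million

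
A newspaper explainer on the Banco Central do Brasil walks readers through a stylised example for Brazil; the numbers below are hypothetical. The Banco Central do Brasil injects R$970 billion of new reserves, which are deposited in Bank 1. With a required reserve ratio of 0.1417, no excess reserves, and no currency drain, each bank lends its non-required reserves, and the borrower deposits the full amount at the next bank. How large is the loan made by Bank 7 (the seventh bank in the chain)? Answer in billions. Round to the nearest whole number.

R$333 billion

Each bank lends a fraction (1 − rr) = 0.8583 of the deposit it receives, so Bank 7 receives 970·0.8583^6 and lends 970·0.8583^7 ≈ 332.8477 billion.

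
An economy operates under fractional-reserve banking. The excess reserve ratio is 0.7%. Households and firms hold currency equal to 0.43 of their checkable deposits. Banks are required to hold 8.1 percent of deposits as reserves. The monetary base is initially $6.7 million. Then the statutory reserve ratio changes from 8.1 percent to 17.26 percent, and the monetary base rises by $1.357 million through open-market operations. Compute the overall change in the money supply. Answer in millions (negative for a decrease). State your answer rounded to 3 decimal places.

$0.404 million

Before: m₁ = (1 + 0.43) / (0.081 + 0.007 + 0.43) ≈ 2.76062, MB₁ = 6.7, so M₁ = 2.76062 × 6.7 ≈ 18.4962 million.
After: m₂ = (1 + 0.43) / (0.1726 + 0.007 + 0.43) ≈ 2.34580, MB₂ = 6.7 + 1.357 = 8.057, so M₂ = 2.34580 × 8.057 ≈ 18.9001 million.
ΔM = M₂ − M₁ = 18.9001 − 18.4962 = 0.4039 million.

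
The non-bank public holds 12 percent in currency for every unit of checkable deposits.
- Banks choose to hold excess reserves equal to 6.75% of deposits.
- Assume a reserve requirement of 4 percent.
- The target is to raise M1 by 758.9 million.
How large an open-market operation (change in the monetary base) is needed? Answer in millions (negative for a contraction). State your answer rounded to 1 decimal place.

The money multiplier is m = (1 + c) / (rr + e + c) = (1 + 0.12) / (0.04 + 0.0675 + 0.12) ≈ 4.92308.
ΔMB = ΔM / m = (+758.9) / 4.92308 ≈ 154.1515 million.

154.2 million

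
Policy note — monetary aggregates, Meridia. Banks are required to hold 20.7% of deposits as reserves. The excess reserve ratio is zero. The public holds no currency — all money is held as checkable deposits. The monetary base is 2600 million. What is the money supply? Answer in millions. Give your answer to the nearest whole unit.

With no currency drain or excess reserves, the money multiplier is m = 1/rr = 1/0.207 ≈ 4.83092.
Money supply M = m × MB = 4.83092 × 2600 = 12560.392 million.

12560 million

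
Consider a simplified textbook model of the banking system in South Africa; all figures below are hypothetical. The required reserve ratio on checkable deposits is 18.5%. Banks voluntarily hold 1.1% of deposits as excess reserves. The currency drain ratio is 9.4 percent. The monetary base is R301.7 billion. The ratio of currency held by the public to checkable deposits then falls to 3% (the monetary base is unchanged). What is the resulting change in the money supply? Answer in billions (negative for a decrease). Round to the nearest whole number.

Initially m₁ = (1 + 0.094) / (0.185 + 0.011 + 0.094) ≈ 3.7724, so M₁ = 3.7724 × 301.7 ≈ 1138.1331 billion.
After the change m₂ = (1 + 0.03) / (0.185 + 0.011 + 0.03) ≈ 4.5575, so M₂ = 4.5575 × 301.7 ≈ 1374.9977 billion.
ΔM = M₂ − M₁ = 1374.9977 − 1138.1331 = 236.8646 billion.

R237 billion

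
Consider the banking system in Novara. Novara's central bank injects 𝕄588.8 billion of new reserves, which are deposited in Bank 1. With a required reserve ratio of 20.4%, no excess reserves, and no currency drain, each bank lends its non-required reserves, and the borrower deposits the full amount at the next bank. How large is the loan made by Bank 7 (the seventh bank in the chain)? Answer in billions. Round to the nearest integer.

𝕄119 billion

Each bank lends a fraction (1 − rr) = 0.7960 of the deposit it receives, so Bank 7 receives 588.8·0.7960^6 and lends 588.8·0.7960^7 ≈ 119.2228 billion.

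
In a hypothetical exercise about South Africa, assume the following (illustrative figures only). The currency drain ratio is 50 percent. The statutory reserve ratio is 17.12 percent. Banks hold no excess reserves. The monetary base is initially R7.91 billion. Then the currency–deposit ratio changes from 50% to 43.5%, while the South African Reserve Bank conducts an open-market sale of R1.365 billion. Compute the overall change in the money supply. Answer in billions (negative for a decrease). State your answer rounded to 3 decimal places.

-2.184 billion

Before: m₁ = (1 + 0.5) / (0.1712 + 0.5) ≈ 2.23480, MB₁ = 7.91, so M₁ = 2.23480 × 7.91 ≈ 17.6773 billion.
After: m₂ = (1 + 0.435) / (0.1712 + 0.435) ≈ 2.36721, MB₂ = 7.91 − 1.365 = 6.545, so M₂ = 2.36721 × 6.545 ≈ 15.4934 billion.
ΔM = M₂ − M₁ = 15.4934 − 17.6773 = -2.1839 billion.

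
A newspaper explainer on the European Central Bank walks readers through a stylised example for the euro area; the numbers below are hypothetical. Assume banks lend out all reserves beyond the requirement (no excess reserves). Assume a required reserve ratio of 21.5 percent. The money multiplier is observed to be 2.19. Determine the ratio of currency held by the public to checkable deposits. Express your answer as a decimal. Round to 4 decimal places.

Using m = 2.19. From m = (1 + c)/(c + rr + e), rearranging gives 1 + c = m·(c + rr + e), so c·(1 − m) = m·(rr + e) − 1.
Hence c = [m·(rr + e) − 1]/(1 − m) = [2.19 × (0.215 + 0) − 1] / (1 − 2.19) ≈ 0.444664.

0.4447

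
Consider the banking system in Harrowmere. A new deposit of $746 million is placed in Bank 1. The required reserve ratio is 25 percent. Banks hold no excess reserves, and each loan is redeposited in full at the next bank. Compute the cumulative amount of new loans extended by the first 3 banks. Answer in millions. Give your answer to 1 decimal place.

$1293.8 million

Bank i lends (1 − rr)^i of the original deposit: Bank 1 lends 746·0.7500 = 559.5000, Bank 2 lends 746·0.7500² = 419.6250, and so on.
Summing a geometric series: total = 746·[0.7500·(1 − 0.7500^3) / (1 − 0.7500)] ≈ 1293.8438 million.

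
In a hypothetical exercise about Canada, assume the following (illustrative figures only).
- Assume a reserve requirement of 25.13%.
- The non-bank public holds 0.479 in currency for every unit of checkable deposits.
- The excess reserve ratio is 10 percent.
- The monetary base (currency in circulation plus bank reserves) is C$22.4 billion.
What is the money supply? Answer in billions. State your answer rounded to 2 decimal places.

C$39.90 billion

The money multiplier is m = (1 + c) / (rr + e + c) = (1 + 0.479) / (0.2513 + 0.1 + 0.479) ≈ 1.78128.
So M = m × MB = 1.78128 × 22.4 ≈ 39.9007 billion.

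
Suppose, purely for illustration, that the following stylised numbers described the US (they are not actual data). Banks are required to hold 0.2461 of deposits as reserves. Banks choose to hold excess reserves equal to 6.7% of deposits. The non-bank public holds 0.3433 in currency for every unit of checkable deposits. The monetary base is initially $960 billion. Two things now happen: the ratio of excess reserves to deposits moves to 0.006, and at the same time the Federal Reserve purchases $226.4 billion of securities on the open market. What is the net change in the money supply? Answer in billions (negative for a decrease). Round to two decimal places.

Before: m₁ = (1 + 0.3433) / (0.2461 + 0.067 + 0.3433) ≈ 2.0464656, MB₁ = 960, so M₁ = 2.0464656 × 960 ≈ 1964.607 billion.
After: m₂ = (1 + 0.3433) / (0.2461 + 0.006 + 0.3433) ≈ 2.2561303, MB₂ = 960 + 226.4 = 1186.4, so M₂ = 2.2561303 × 1186.4 ≈ 2676.673 billion.
ΔM = M₂ − M₁ = 2676.673 − 1964.607 = 712.066 billion.

$712.07 billion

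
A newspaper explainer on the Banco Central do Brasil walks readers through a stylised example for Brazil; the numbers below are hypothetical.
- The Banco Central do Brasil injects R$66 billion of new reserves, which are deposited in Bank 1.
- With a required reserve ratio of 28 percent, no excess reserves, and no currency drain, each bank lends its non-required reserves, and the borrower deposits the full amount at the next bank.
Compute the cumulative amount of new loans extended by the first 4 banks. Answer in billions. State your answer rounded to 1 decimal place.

R$124.1 billion

Bank i lends (1 − rr)^i of the original deposit: Bank 1 lends 66·0.7200 = 47.5200, Bank 2 lends 66·0.7200² = 34.2144, and so on.
Summing a geometric series: total = 66·[0.7200·(1 − 0.7200^4) / (1 − 0.7200)] ≈ 124.1055 billion.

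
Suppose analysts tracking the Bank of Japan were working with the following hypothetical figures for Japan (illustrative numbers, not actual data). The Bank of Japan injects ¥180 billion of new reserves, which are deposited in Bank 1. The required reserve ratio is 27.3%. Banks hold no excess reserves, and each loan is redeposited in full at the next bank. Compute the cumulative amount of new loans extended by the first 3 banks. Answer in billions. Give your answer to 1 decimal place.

Bank i lends (1 − rr)^i of the original deposit: Bank 1 lends 180·0.7270 = 130.8600, Bank 2 lends 180·0.7270² ≈ 95.1352, and so on.
Summing a geometric series: total = 180·[0.7270·(1 − 0.7270^3) / (1 − 0.7270)] ≈ 295.1585 billion.

¥295.2 billion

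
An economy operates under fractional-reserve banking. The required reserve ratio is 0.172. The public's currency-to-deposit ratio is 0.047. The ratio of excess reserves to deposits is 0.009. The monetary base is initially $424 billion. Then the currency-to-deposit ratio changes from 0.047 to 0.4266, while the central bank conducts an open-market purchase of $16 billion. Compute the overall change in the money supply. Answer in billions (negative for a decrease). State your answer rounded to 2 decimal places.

-913.97 billion

Before: m₁ = (1 + 0.047) / (0.172 + 0.009 + 0.047) ≈ 4.592105, MB₁ = 424, so M₁ = 4.592105 × 424 ≈ 1947.0525 billion.
After: m₂ = (1 + 0.4266) / (0.172 + 0.009 + 0.4266) ≈ 2.347926, MB₂ = 424 + 16 = 440, so M₂ = 2.347926 × 440 ≈ 1033.0874 billion.
ΔM = M₂ − M₁ = 1033.0874 − 1947.0525 = -913.9651 billion.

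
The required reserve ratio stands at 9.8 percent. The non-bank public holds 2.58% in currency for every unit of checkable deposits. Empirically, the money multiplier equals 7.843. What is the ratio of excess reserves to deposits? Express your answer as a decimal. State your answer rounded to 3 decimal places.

0.007

Using m = 7.843. Since m = (1 + c)/(c + rr + e), the denominator satisfies c + rr + e = (1 + c)/m = (1 + 0.0258) / 7.843 ≈ 0.130792.
With c = 0.0258 and rr = 0.098, the ratio of excess reserves to deposits is 0.130792 − 0.0258 − 0.098 = 0.006992.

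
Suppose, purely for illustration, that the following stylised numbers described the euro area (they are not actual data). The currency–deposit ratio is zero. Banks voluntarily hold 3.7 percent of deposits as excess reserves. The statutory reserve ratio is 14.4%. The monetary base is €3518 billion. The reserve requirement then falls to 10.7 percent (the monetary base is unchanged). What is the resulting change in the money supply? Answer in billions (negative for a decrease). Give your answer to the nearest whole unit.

€4994 billion

Initially m₁ = 1 / (0.144 + 0.037) ≈ 5.52486, so M₁ = 5.52486 × 3518 ≈ 19436.4575 billion.
After the change m₂ = 1 / (0.107 + 0.037) ≈ 6.94444, so M₂ = 6.94444 × 3518 ≈ 24430.5399 billion.
ΔM = M₂ − M₁ = 24430.5399 − 19436.4575 = 4994.0824 billion.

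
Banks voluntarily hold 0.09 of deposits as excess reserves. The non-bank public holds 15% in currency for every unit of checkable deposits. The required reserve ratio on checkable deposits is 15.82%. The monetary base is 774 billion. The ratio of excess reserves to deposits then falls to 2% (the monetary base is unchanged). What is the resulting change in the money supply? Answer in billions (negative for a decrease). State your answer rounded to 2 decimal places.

Initially m₁ = (1 + 0.15) / (0.1582 + 0.09 + 0.15) ≈ 2.887996, so M₁ = 2.887996 × 774 ≈ 2235.3089 billion.
After the change m₂ = (1 + 0.15) / (0.1582 + 0.02 + 0.15) = 3.503961, so M₂ = 3.503961 × 774 ≈ 2712.0658 billion.
ΔM = M₂ − M₁ = 2712.0658 − 2235.3089 = 476.7569 billion.

476.76 billion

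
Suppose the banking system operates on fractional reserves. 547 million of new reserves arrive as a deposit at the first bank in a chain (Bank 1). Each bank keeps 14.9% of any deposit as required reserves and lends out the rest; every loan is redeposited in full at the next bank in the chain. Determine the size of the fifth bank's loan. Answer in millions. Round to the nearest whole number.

244 million

Each bank lends a fraction (1 − rr) = 0.8510 of the deposit it receives, so Bank 5 receives 547·0.8510^4 and lends 547·0.8510^5 ≈ 244.1379 million.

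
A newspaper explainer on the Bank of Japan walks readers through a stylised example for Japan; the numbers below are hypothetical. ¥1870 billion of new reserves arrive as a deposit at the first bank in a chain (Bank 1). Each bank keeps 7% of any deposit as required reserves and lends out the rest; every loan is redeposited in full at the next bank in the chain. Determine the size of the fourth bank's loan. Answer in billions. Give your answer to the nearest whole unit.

¥1399 billion

Each bank lends a fraction (1 − rr) = 0.9300 of the deposit it receives, so Bank 4 receives 1870·0.9300^3 and lends 1870·0.9300^4 ≈ 1398.8573 billion.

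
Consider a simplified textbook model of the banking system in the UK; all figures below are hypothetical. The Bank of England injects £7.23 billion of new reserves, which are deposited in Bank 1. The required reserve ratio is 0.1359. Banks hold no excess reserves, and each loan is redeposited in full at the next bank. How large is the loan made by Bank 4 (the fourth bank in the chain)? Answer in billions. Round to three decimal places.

£4.031 billion

Each bank lends a fraction (1 − rr) = 0.8641 of the deposit it receives, so Bank 4 receives 7.23·0.8641^3 and lends 7.23·0.8641^4 ≈ 4.0308 billion.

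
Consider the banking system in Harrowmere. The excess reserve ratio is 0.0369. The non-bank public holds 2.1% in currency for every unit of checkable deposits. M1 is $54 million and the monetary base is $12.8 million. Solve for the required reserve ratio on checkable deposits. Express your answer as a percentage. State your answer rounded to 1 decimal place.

18.4%

Using m = M/MB = 54/12.8 = 4.218750. Since m = (1 + c)/(c + rr + e), the denominator satisfies c + rr + e = (1 + c)/m = (1 + 0.021) / 4.218750 ≈ 0.242015.
With c = 0.021 and e = 0.0369, the required reserve ratio on checkable deposits is 0.242015 − 0.021 − 0.0369 = 0.184115.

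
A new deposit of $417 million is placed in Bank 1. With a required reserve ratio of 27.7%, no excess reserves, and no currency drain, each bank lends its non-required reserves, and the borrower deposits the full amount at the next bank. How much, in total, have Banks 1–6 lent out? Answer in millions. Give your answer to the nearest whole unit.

Bank i lends (1 − rr)^i of the original deposit: Bank 1 lends 417·0.7230 = 301.4910, Bank 2 lends 417·0.7230² ≈ 217.9780, and so on.
Summing a geometric series: total = 417·[0.7230·(1 − 0.7230^6) / (1 − 0.7230)] ≈ 932.9531 million.

$933 million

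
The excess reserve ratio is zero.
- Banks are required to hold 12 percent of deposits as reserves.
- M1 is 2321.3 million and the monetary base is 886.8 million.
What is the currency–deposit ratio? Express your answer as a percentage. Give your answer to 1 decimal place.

Using m = M/MB = 2321.3/886.8 ≈ 2.617614. From m = (1 + c)/(c + rr + e), rearranging gives 1 + c = m·(c + rr + e), so c·(1 − m) = m·(rr + e) − 1.
Hence c = [m·(rr + e) − 1]/(1 − m) = [2.617614 × (0.12 + 0) − 1] / (1 − 2.617614) ≈ 0.424011.

42.4%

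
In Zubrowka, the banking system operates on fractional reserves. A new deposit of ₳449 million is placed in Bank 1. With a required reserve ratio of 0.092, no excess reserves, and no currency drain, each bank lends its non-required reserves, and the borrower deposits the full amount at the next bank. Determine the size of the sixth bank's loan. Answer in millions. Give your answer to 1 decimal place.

₳251.6 million

Each bank lends a fraction (1 − rr) = 0.9080 of the deposit it receives, so Bank 6 receives 449·0.9080^5 and lends 449·0.9080^6 ≈ 251.6294 million.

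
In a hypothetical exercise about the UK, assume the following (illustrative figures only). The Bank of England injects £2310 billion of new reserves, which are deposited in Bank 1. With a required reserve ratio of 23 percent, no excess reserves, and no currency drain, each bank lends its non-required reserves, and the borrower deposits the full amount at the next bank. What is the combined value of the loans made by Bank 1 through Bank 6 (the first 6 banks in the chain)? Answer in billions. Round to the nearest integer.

Bank i lends (1 − rr)^i of the original deposit: Bank 1 lends 2310·0.7700 = 1778.7000, Bank 2 lends 2310·0.7700² = 1369.5990, and so on.
Summing a geometric series: total = 2310·[0.7700·(1 − 0.7700^6) / (1 − 0.7700)] ≈ 6121.6483 billion.

£6122 billion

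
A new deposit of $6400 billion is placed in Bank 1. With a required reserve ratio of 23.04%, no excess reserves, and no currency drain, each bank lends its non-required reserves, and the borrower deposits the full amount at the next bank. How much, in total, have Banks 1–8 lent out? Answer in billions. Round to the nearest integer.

Bank i lends (1 − rr)^i of the original deposit: Bank 1 lends 6400·0.7696 = 4925.4400, Bank 2 lends 6400·0.7696² ≈ 3790.6186, and so on.
Summing a geometric series: total = 6400·[0.7696·(1 − 0.7696^8) / (1 − 0.7696)] ≈ 18747.0069 billion.

$18747 billion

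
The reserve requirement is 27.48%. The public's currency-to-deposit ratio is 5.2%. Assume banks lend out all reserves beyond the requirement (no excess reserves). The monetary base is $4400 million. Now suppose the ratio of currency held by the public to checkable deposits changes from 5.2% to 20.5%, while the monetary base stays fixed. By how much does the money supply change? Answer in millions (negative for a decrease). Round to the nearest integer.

-3114 million

Initially m₁ = (1 + 0.052) / (0.2748 + 0.052) ≈ 3.21909, so M₁ = 3.21909 × 4400 = 14163.996 million.
After the change m₂ = (1 + 0.205) / (0.2748 + 0.205) ≈ 2.51146, so M₂ = 2.51146 × 4400 = 11050.424 million.
ΔM = M₂ − M₁ = 11050.424 − 14163.996 = -3113.572 million.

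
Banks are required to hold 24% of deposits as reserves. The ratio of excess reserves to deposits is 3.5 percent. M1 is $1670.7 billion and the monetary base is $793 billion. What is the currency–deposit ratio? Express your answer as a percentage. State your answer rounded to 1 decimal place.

38.0%

Using m = M/MB = 1670.7/793 ≈ 2.106810. From m = (1 + c)/(c + rr + e), rearranging gives 1 + c = m·(c + rr + e), so c·(1 − m) = m·(rr + e) − 1.
Hence c = [m·(rr + e) − 1]/(1 − m) = [2.106810 × (0.24 + 0.035) − 1] / (1 − 2.106810) ≈ 0.380036.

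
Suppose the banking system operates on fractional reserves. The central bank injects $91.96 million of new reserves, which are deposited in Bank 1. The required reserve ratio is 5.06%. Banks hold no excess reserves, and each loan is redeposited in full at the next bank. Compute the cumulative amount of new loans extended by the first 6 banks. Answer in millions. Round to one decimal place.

$461.9 million

Bank i lends (1 − rr)^i of the original deposit: Bank 1 lends 91.96·0.9494 ≈ 87.3068, Bank 2 lends 91.96·0.9494² ≈ 82.8891, and so on.
Summing a geometric series: total = 91.96·[0.9494·(1 − 0.9494^6) / (1 − 0.9494)] ≈ 461.8795 million.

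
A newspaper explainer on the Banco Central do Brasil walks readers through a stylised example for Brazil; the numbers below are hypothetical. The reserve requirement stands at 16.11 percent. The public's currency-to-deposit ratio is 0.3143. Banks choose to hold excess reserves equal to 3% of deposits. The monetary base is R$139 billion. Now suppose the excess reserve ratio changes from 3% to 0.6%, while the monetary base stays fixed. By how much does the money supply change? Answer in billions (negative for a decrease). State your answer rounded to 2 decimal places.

Initially m₁ = (1 + 0.3143) / (0.1611 + 0.03 + 0.3143) ≈ 2.600514, so M₁ = 2.600514 × 139 ≈ 361.4714 billion.
After the change m₂ = (1 + 0.3143) / (0.1611 + 0.006 + 0.3143) ≈ 2.730162, so M₂ = 2.730162 × 139 ≈ 379.4925 billion.
ΔM = M₂ − M₁ = 379.4925 − 361.4714 = 18.0211 billion.

R$18.02 billion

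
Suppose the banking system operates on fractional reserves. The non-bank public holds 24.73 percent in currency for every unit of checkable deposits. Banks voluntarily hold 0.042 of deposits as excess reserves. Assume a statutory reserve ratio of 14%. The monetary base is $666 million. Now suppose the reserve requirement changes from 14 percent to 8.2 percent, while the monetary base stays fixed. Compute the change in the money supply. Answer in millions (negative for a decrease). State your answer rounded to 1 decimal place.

$302.3 million

Initially m₁ = (1 + 0.2473) / (0.14 + 0.042 + 0.2473) ≈ 2.90543, so M₁ = 2.90543 × 666 ≈ 1935.0164 million.
After the change m₂ = (1 + 0.2473) / (0.082 + 0.042 + 0.2473) ≈ 3.35928, so M₂ = 3.35928 × 666 ≈ 2237.2805 million.
ΔM = M₂ − M₁ = 2237.2805 − 1935.0164 = 302.2641 million.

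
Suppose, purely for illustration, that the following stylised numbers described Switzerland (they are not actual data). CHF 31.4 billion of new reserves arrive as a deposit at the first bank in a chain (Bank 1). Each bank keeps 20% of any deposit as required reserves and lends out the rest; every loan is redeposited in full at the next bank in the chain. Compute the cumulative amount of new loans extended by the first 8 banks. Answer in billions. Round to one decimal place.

Bank i lends (1 − rr)^i of the original deposit: Bank 1 lends 31.4·0.8000 = 25.1200, Bank 2 lends 31.4·0.8000² = 20.0960, and so on.
Summing a geometric series: total = 31.4·[0.8000·(1 − 0.8000^8) / (1 − 0.8000)] ≈ 104.5278 billion.

CHF 104.5 billion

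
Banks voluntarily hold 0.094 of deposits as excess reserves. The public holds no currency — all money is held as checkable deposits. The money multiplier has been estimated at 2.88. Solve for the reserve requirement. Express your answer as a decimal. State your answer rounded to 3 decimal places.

Using m = 2.88. Since m = (1 + c)/(c + rr + e), the denominator satisfies c + rr + e = (1 + c)/m = (1 + 0) / 2.88 ≈ 0.347222.
With c = 0 and e = 0.094, the reserve requirement is 0.347222 − 0 − 0.094 = 0.253222.

0.253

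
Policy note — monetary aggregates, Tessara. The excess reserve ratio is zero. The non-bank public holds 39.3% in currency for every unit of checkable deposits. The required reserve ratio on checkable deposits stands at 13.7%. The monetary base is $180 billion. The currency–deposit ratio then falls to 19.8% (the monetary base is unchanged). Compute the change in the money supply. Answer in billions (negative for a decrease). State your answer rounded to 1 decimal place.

Initially m₁ = (1 + 0.393) / (0.137 + 0.393) ≈ 2.62830, so M₁ = 2.62830 × 180 = 473.094 billion.
After the change m₂ = (1 + 0.198) / (0.137 + 0.198) ≈ 3.57612, so M₂ = 3.57612 × 180 = 643.7016 billion.
ΔM = M₂ − M₁ = 643.7016 − 473.094 = 170.6076 billion.

$170.6 billion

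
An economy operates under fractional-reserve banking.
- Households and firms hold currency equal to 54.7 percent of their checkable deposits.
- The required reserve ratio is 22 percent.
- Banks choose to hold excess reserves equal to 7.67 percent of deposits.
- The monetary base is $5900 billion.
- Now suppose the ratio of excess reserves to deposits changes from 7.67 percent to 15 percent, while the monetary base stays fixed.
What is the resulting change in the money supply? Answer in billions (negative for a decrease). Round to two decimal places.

Initially m₁ = (1 + 0.547) / (0.22 + 0.0767 + 0.547) ≈ 1.8335901, so M₁ = 1.8335901 × 5900 ≈ 10818.1816 billion.
After the change m₂ = (1 + 0.547) / (0.22 + 0.15 + 0.547) = 1.6870229, so M₂ = 1.6870229 × 5900 ≈ 9953.4351 billion.
ΔM = M₂ − M₁ = 9953.4351 − 10818.1816 = -864.7465 billion.

-864.75 billion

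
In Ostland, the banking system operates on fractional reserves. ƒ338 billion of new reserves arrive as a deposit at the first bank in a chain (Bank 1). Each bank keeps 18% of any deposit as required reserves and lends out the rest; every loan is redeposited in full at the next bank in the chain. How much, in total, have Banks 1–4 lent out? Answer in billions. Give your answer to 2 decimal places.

ƒ843.61 billion

Bank i lends (1 − rr)^i of the original deposit: Bank 1 lends 338·0.8200 = 277.1600, Bank 2 lends 338·0.8200² = 227.2712, and so on.
Summing a geometric series: total = 338·[0.8200·(1 − 0.8200^4) / (1 − 0.8200)] ≈ 843.6107 billion.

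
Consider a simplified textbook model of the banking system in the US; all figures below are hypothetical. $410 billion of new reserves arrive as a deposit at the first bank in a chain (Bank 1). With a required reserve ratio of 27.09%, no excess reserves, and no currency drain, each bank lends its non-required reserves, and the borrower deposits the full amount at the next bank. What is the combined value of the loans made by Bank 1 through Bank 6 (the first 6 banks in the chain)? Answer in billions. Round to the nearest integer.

$938 billion

Bank i lends (1 − rr)^i of the original deposit: Bank 1 lends 410·0.7291 = 298.9310, Bank 2 lends 410·0.7291² ≈ 217.9506, and so on.
Summing a geometric series: total = 410·[0.7291·(1 − 0.7291^6) / (1 − 0.7291)] ≈ 937.7118 billion.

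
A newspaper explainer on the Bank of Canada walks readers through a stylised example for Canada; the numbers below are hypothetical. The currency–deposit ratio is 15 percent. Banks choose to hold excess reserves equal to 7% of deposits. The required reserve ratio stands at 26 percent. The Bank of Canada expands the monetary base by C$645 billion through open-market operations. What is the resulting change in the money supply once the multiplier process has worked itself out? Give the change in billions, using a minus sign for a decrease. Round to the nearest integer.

C$1545 billion

The money multiplier is m = (1 + c) / (rr + e + c) = (1 + 0.15) / (0.26 + 0.07 + 0.15) ≈ 2.3958.
The purchase adds 645 billion of base, so ΔM = m × ΔMB = 2.3958 × (+645) = 1545.291 billion.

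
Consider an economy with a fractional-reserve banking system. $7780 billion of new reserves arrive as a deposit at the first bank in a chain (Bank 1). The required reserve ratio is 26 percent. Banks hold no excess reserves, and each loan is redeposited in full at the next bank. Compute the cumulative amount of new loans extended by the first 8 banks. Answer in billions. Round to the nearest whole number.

$20152 billion

Bank i lends (1 − rr)^i of the original deposit: Bank 1 lends 7780·0.7400 = 5757.2000, Bank 2 lends 7780·0.7400² = 4260.3280, and so on.
Summing a geometric series: total = 7780·[0.7400·(1 − 0.7400^8) / (1 − 0.7400)] ≈ 20151.9831 billion.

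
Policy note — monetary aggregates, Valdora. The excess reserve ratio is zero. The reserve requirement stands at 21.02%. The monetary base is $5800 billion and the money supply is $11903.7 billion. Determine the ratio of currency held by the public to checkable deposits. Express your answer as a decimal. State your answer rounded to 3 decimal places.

Using m = M/MB = 11903.7/5800 ≈ 2.052362. From m = (1 + c)/(c + rr + e), rearranging gives 1 + c = m·(c + rr + e), so c·(1 − m) = m·(rr + e) − 1.
Hence c = [m·(rr + e) − 1]/(1 − m) = [2.052362 × (0.2102 + 0) − 1] / (1 − 2.052362) ≈ 0.540302.

0.540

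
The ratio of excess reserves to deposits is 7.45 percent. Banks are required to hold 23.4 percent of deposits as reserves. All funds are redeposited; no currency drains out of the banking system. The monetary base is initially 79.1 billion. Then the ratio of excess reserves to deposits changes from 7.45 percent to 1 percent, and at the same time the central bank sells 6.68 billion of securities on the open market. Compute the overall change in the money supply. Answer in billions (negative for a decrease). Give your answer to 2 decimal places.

40.40 billion

Before: m₁ = 1 / (0.234 + 0.0745) ≈ 3.24149, MB₁ = 79.1, so M₁ = 3.24149 × 79.1 ≈ 256.4019 billion.
After: m₂ = 1 / (0.234 + 0.01) ≈ 4.09836, MB₂ = 79.1 − 6.68 = 72.42, so M₂ = 4.09836 × 72.42 ≈ 296.8032 billion.
ΔM = M₂ − M₁ = 296.8032 − 256.4019 = 40.4013 billion.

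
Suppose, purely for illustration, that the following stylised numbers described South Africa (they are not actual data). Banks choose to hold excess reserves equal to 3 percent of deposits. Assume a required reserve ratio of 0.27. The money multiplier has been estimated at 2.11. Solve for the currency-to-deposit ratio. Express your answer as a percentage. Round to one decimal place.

33.1%

Using m = 2.11. From m = (1 + c)/(c + rr + e), rearranging gives 1 + c = m·(c + rr + e), so c·(1 − m) = m·(rr + e) − 1.
Hence c = [m·(rr + e) − 1]/(1 − m) = [2.11 × (0.27 + 0.03) − 1] / (1 − 2.11) ≈ 0.330631.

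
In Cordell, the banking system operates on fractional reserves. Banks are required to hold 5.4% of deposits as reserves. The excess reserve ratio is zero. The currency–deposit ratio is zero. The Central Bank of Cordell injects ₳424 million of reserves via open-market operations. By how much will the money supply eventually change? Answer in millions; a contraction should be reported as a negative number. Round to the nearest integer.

₳7852 million

The simple money multiplier is m = 1/rr = 1/0.054 ≈ 18.5185.
An open-market purchase increases the monetary base by 424 million, so ΔM = m × ΔMB = 18.5185 × 424 = 7851.844 million.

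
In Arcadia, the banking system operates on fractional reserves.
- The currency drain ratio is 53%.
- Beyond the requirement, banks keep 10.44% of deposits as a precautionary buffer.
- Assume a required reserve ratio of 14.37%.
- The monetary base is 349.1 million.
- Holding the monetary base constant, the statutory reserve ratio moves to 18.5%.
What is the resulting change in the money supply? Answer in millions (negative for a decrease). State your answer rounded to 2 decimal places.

Initially m₁ = (1 + 0.53) / (0.1437 + 0.1044 + 0.53) ≈ 1.966328, so M₁ = 1.966328 × 349.1 ≈ 686.4451 million.
After the change m₂ = (1 + 0.53) / (0.185 + 0.1044 + 0.53) ≈ 1.867220, so M₂ = 1.867220 × 349.1 ≈ 651.8465 million.
ΔM = M₂ − M₁ = 651.8465 − 686.4451 = -34.5986 million.

-34.60 million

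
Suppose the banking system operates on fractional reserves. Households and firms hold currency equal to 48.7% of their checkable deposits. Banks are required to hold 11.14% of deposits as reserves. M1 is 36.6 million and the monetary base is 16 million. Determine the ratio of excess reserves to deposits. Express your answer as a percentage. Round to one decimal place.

Using m = M/MB = 36.6/16 = 2.287500. Since m = (1 + c)/(c + rr + e), the denominator satisfies c + rr + e = (1 + c)/m = (1 + 0.487) / 2.287500 ≈ 0.650055.
With c = 0.487 and rr = 0.1114, the ratio of excess reserves to deposits is 0.650055 − 0.487 − 0.1114 = 0.051655.

5.2%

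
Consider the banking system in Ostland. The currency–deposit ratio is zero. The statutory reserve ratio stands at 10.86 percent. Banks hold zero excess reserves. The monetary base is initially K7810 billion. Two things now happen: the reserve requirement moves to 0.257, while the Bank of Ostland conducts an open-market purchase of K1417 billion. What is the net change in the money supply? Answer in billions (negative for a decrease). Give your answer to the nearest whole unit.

Before: m₁ = 1 / (0.1086) ≈ 9.20810, MB₁ = 7810, so M₁ = 9.20810 × 7810 = 71915.261 billion.
After: m₂ = 1 / (0.257) ≈ 3.89105, MB₂ = 7810 + 1417 = 9227, so M₂ = 3.89105 × 9227 ≈ 35902.7183 billion.
ΔM = M₂ − M₁ = 35902.7183 − 71915.261 = -36012.5427 billion.

-36013 billion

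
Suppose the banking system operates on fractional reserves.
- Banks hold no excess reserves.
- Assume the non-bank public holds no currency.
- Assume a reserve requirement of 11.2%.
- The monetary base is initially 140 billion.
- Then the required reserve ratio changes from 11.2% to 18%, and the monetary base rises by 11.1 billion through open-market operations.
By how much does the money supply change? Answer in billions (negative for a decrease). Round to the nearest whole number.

Before: m₁ = 1 / (0.112) ≈ 8.9286, MB₁ = 140, so M₁ = 8.9286 × 140 = 1250.004 billion.
After: m₂ = 1 / (0.18) ≈ 5.5556, MB₂ = 140 + 11.1 = 151.1, so M₂ = 5.5556 × 151.1 ≈ 839.4512 billion.
ΔM = M₂ − M₁ = 839.4512 − 1250.004 = -410.5528 billion.

-411 billion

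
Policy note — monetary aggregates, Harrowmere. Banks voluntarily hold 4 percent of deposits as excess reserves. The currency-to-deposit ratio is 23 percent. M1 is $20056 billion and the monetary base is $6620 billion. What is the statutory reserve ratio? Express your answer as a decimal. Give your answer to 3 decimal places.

Using m = M/MB = 20056/6620 ≈ 3.029607. Since m = (1 + c)/(c + rr + e), the denominator satisfies c + rr + e = (1 + c)/m = (1 + 0.23) / 3.029607 ≈ 0.405993.
With c = 0.23 and e = 0.04, the statutory reserve ratio is 0.405993 − 0.23 − 0.04 = 0.135993.

0.136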